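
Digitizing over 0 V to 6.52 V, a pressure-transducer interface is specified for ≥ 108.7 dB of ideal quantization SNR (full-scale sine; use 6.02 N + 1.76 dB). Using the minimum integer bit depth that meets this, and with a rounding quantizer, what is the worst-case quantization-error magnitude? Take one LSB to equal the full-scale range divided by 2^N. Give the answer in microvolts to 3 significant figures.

12.4 µV

Range is 6.52 V.
Required N = ⌈(108.7 − 1.76)/6.02⌉ = ⌈17.764⌉ = 18.
One LSB is 6.52 V / 262144 = 24.872 µV.
Half an LSB is 12.4 µV.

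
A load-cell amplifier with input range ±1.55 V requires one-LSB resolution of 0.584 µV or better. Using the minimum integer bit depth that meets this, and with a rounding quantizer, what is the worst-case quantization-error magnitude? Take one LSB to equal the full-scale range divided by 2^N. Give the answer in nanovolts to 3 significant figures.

Range = 1.55 − (-1.55) = 3.1 V.
3.1 V / 0.584 µV = 5.308e6. Since 2^22 = 4194304 and 2^23 = 8388608, N = 23.
LSB = 3.1 V ÷ 2^23 = 3.1/8388608 V = 369.55 nV.
Half an LSB is 185 nV.

185 nV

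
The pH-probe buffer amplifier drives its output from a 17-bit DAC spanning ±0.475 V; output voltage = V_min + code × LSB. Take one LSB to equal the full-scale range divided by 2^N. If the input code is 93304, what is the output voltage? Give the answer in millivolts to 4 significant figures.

201.3 mV

The full-scale span is 0.475 − (-0.475) = 0.95 V. LSB = 0.95 V / 2^17.
V_out = -0.475 + 93304 × (0.95/131072) V
      = -0.475 V + 0.676260 V = 0.201260 V.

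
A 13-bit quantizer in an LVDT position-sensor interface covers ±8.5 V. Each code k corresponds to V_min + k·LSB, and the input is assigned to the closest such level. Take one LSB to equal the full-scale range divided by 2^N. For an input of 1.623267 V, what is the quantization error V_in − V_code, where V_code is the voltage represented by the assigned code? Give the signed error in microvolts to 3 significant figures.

+464 µV

Range = 8.5 − (-8.5) = 17 V. LSB = 17 V / 2^13 ≈ 2.075 mV.
(V_in − V_min)/LSB = (1.623267 − (-8.5)) × 8192/17 = 4878.2237 → nearest code k = 4878.
Reconstructed level: -8.5 + 4878 × 17/8192 V = 1.622802734 V.
V_in − V_code = 1.623267 − (1.622802734) = +464 µV.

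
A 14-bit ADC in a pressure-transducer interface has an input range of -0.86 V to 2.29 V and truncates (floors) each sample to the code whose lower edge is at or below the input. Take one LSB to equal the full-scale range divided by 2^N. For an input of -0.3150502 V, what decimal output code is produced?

Full-scale range = 2.29 V − (-0.86 V) = 3.15 V. LSB = 3.15 V / 2^14 ≈ 192.3 µV.
(V_in − V_min) × 2^14/range = (-0.3150502 − (-0.86)) × 16384/3.15 = 2834.431.
Floor → code = 2834.

2834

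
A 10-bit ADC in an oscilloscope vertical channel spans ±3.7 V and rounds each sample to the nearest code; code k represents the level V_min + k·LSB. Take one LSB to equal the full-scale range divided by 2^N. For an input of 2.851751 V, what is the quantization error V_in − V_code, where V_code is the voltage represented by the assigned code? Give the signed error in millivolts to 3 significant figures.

Span: 3.7 V − (-3.7 V) = 7.4 V. LSB = 7.4 V / 2^10 ≈ 7.227 mV.
(2.851751 − (-3.7)) / LSB = 6.551751 × 1024/7.4 = 906.6207. Nearest integer: k = 907.
V_code = -3.7 + (907/1024) × 7.4 = 2.854492188 V.
e = 2.851751 − (2.854492188) = −2.74 mV.

−2.74 mV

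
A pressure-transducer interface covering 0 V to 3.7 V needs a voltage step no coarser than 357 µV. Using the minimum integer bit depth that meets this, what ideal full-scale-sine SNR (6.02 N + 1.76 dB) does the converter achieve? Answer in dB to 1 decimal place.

V_FS = 3.7 V.
Required number of levels: 3.7/357 µV = 10364; smallest N with 2^N ≥ that is 14.
Ideal SNR at N = 14: 6.02·14 + 1.76 = 86.0 dB.

86.0 dB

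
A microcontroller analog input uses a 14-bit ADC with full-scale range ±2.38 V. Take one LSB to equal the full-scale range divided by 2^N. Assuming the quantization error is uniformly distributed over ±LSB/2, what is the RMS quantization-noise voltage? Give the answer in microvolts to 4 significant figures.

83.87 µV

Range = 2.38 − (-2.38) = 4.76 V.
LSB = 4.76 V / 2^14 = 290.527 µV.
For a uniform distribution on [−LSB/2, +LSB/2], V_rms = LSB/√12 = 290.527 µV/3.4641 = 83.87 µV.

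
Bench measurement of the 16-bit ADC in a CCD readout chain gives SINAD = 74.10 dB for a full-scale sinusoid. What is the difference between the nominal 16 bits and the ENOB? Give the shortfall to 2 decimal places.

3.98 bits

Effective bits = (74.10 − 1.76)/6.02 = 12.0166.
Lost resolution: 16 − 12.0166 = 3.9834 bits.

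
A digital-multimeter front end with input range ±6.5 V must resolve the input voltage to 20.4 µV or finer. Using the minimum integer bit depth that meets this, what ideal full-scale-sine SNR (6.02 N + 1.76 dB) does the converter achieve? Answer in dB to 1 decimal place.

122.2 dB

Full-scale range = 6.5 V − (-6.5 V) = 13 V.
Required number of levels: 13/20.4 µV = 637250; smallest N with 2^N ≥ that is 20.
SNR = 6.02 × 20 + 1.76 = 122.16 dB.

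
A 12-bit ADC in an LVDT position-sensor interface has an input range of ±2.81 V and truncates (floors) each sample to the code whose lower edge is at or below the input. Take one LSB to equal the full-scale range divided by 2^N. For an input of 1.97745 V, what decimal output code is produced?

3489

The full-scale span is 2.81 − (-2.81) = 5.62 V. LSB = 5.62 V / 2^12 ≈ 1.372 mV.
V_in − V_min = 1.97745 − (-2.81) = 4.78745 V.
Divide by LSB: 4.78745 × 4096/5.62 = 3489.2162.
Truncating gives code 3489.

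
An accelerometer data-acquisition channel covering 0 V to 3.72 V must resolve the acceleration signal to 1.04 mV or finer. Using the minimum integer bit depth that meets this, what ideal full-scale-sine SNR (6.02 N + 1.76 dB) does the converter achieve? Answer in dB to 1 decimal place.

V_FS = 3.72 V.
3.72 V / 1.04 mV = 3577. Since 2^11 = 2048 and 2^12 = 4096, N = 12.
6.02(12) + 1.76 = 74.00 dB.

74.0 dB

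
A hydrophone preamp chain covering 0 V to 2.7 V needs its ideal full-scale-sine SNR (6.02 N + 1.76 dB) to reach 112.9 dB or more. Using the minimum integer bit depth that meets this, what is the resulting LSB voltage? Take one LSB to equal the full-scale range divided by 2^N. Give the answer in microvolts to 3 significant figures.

Full-scale range = 2.7 V.
Solving 6.02 N ≥ 112.9 − 1.76: N ≥ 18.462. Round up → N = 19.
Step size = 2.7/524288 V = 5.15 µV.

5.15 µV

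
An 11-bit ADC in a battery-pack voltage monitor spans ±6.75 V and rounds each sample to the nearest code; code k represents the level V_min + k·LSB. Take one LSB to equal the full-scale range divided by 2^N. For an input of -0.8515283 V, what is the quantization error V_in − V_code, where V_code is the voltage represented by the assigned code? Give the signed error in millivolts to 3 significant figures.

Span: 6.75 V − (-6.75 V) = 13.5 V. LSB = 13.5 V / 2^11 ≈ 6.592 mV.
(V_in − V_min)/LSB = (-0.8515283 − (-6.75)) × 2048/13.5 = 894.8200 → nearest code k = 895.
Reconstructed level: -6.75 + 895 × 13.5/2048 V = -0.8503417969 V.
e = -0.8515283 − (-0.8503417969) = −1.19 mV.

−1.19 mV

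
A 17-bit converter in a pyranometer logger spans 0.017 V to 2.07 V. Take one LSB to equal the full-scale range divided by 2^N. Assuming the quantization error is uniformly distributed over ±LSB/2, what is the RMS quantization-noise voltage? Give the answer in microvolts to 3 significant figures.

Full-scale range = 2.07 V − (0.017 V) = 2.053 V.
LSB = 2.053 V / 2^17 = 15.663 µV.
RMS of a uniform error over width LSB is LSB/√12 = 4.52 µV.

4.52 µV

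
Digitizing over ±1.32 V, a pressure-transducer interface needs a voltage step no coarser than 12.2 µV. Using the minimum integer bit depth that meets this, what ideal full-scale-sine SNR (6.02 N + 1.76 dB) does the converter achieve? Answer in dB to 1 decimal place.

Full-scale range = 1.32 V − (-1.32 V) = 2.64 V.
Levels needed ≥ 2.64/12.2 µV = 216400. 2^18 = 262144 suffices, so N_min = 18.
Ideal SNR at N = 18: 6.02·18 + 1.76 = 110.1 dB.

110.1 dB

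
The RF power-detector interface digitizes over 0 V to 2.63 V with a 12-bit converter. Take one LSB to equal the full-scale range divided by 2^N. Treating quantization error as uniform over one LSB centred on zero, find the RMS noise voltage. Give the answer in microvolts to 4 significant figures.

V_FS = 2.63 V.
LSB = 2.63 V / 2^12 = 0.642090 mV.
σ_q = LSB/√12 = 0.642090 mV/3.4641 = 185.4 µV.

185.4 µV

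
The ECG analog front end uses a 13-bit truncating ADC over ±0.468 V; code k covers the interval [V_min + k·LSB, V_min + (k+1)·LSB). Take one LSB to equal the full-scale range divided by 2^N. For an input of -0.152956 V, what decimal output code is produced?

Range = 0.468 − (-0.468) = 0.936 V. LSB = 0.936 V / 2^13 ≈ 114.3 µV.
code = ⌊(V_in − V_min)/LSB⌋ = ⌊(V_in − V_min) × 2^13 / range⌋
     = ⌊(-0.152956 − (-0.468)) × 8192 / 0.936⌋ = ⌊0.315044 × 8192/0.936⌋
     = ⌊2757.308⌋ = 2757.

2757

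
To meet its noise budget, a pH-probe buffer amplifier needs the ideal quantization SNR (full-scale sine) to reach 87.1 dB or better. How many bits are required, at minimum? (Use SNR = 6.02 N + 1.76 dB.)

Solving 6.02 N ≥ 87.1 − 1.76: N ≥ 14.176. Round up → N = 15.

15 bits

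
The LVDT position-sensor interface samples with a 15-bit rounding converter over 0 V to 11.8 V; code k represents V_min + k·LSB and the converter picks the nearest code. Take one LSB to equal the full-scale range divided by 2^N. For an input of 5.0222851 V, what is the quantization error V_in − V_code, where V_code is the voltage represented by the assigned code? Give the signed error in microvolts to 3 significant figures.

V_FS = 11.8 V. LSB = 11.8 V / 2^15 ≈ 360.1 µV.
Position in LSBs: (5.0222851 − (0)) × 32768/11.8 = 13946.6304; rounding gives k = 13947.
Reconstructed level: 0 + 13947 × 11.8/32768 V = 5.0224182129 V.
e = 5.0222851 − (5.0224182129) = −133 µV.

−133 µV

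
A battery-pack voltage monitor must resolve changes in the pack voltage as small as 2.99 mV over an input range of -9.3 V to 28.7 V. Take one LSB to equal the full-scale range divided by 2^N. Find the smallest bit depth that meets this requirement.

Full-scale range = 28.7 V − (-9.3 V) = 38 V.
Need 2^N ≥ 38 V / 2.99 mV = 12710 → N_min = 14.

14 bits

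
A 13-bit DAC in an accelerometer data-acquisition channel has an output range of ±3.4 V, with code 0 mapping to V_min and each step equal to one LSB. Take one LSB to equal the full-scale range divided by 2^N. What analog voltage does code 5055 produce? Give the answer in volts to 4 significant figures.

0.7960 V

Range = 3.4 − (-3.4) = 6.8 V. LSB = 6.8 V / 2^13.
V_out = V_min + code × LSB = -3.4 V + 5055 × 6.8 V / 8192
      = -3.4 + 4.19604 = 0.796045 V.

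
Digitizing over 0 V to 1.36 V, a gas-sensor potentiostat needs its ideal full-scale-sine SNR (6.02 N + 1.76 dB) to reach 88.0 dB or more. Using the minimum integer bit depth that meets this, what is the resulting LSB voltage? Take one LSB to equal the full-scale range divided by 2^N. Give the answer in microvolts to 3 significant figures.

V_FS = 1.36 V.
Required N = ⌈(88.0 − 1.76)/6.02⌉ = ⌈14.326⌉ = 15.
LSB = 1.36 V / 2^15 = 41.5 µV.

41.5 µV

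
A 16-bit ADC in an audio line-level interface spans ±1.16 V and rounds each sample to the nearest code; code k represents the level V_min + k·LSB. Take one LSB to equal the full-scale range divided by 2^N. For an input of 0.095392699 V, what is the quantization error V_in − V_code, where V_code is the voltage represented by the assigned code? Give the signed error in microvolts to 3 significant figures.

Range = 1.16 − (-1.16) = 2.32 V. LSB = 2.32 V / 2^16 ≈ 35.40 µV.
Position in LSBs: (0.095392699 − (-1.16)) × 65536/2.32 = 35462.6793; rounding gives k = 35463.
V_code = -1.16 + (35463/65536) × 2.32 = 0.095404052734 V.
V_in − V_code = 0.095392699 − (0.095404052734) = −11.4 µV.

−11.4 µV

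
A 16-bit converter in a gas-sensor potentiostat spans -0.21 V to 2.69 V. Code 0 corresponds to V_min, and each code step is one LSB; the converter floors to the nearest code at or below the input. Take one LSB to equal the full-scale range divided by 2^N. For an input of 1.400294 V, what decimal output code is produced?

36390

The full-scale span is 2.69 − (-0.21) = 2.9 V. LSB = 2.9 V / 2^16 ≈ 44.25 µV.
(V_in − V_min) × 2^16/range = (1.400294 − (-0.21)) × 65536/2.9 = 36390.423.
Floor → code = 36390.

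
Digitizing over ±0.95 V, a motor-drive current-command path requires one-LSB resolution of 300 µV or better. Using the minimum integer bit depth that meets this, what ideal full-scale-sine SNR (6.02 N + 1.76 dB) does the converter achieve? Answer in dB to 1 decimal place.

Range = 0.95 − (-0.95) = 1.9 V.
1.9 V / 300 µV = 6333. Since 2^12 = 4096 and 2^13 = 8192, N = 13.
SNR = 6.02 × 13 + 1.76 = 80.02 dB.

80.0 dB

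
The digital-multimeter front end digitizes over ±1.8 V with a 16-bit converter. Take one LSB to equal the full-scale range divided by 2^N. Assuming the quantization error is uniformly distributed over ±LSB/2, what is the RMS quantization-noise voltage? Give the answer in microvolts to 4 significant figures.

15.86 µV

Span: 1.8 V − (-1.8 V) = 3.6 V.
Step size = 3.6/65536 V = 54.9316 µV.
RMS of a uniform error over width LSB is LSB/√12 = 15.86 µV.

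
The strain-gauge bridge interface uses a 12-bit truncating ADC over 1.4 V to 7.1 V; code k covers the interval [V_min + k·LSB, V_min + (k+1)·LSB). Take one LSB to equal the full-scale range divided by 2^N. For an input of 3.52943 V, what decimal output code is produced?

Range = 7.1 − (1.4) = 5.7 V. LSB = 5.7 V / 2^12 ≈ 1.392 mV.
(V_in − V_min) × 2^12/range = (3.52943 − (1.4)) × 4096/5.7 = 1530.201.
Floor → code = 1530.

1530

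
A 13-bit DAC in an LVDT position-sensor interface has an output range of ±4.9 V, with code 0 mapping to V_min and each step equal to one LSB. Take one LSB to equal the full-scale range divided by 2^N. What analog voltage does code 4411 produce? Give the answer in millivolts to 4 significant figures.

376.8 mV

The full-scale span is 4.9 − (-4.9) = 9.8 V. LSB = 9.8 V / 2^13.
Output = V_min + (4411/8192) × range = -4.9 + 0.538452 × 9.8 V
      = -4.9 V + 5.27683 V = 0.376831 V.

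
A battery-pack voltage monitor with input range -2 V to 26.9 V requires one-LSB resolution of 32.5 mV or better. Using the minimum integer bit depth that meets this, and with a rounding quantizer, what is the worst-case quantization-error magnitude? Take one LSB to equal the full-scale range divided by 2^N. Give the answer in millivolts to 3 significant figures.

14.1 mV

The full-scale span is 26.9 − (-2) = 28.9 V.
28.9 V / 32.5 mV = 889.2. Since 2^9 = 512 and 2^10 = 1024, N = 10.
Step size = 28.9/1024 V = 28.223 mV.
Max error for round-to-nearest is LSB/2 = 14.1 mV.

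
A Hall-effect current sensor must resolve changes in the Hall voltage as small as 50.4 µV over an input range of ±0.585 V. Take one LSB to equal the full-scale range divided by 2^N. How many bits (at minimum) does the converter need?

Range = 0.585 − (-0.585) = 1.17 V.
Levels needed ≥ 1.17/50.4 µV = 23210. 2^15 = 32768 suffices, so N_min = 15.

15 bits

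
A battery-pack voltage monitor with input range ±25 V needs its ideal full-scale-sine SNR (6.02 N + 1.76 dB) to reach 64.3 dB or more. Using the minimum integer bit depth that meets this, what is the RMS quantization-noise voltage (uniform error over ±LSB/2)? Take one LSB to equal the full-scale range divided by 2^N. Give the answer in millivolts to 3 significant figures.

7.05 mV

Range = 25 − (-25) = 50 V.
6.02 N + 1.76 ≥ 64.3 gives N ≥ 10.389, so the minimum integer is 11.
LSB = 50 V / 2^11 = 24.414 mV.
RMS noise = LSB/√12 = 7.05 mV.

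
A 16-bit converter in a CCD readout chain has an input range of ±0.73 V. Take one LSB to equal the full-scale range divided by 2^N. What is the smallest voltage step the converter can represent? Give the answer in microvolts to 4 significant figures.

22.28 µV

Span: 0.73 V − (-0.73 V) = 1.46 V.
2^16 = 65536 levels.
One LSB is 1.46 V / 65536 = 22.28 µV.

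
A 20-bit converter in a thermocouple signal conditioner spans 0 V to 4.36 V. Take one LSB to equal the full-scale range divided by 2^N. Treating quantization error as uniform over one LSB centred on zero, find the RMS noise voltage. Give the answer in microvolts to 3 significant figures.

Range is 4.36 V.
One LSB is 4.36 V / 1048576 = 4.1580 µV.
σ_q = LSB/√12 = 4.1580 µV/3.4641 = 1.20 µV.

1.20 µV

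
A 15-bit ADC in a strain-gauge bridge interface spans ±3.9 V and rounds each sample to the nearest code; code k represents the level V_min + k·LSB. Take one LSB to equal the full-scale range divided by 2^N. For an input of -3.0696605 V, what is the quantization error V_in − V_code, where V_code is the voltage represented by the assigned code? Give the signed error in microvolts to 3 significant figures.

+66.1 µV

Full-scale range = 3.9 V − (-3.9 V) = 7.8 V. LSB = 7.8 V / 2^15 ≈ 238.0 µV.
Position in LSBs: (-3.0696605 − (-3.9)) × 32768/7.8 = 3488.2775; rounding gives k = 3488.
V_code = -3.9 + (3488/32768) × 7.8 = -3.0697265625 V.
V_in − V_code = -3.0696605 − (-3.0697265625) = +66.1 µV.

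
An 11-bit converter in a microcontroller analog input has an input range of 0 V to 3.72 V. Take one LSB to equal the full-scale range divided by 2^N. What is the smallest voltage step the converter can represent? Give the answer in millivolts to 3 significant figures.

Span = 3.72 V.
2^11 = 2048 levels.
One LSB is 3.72 V / 2048 = 1.82 mV.

1.82 mV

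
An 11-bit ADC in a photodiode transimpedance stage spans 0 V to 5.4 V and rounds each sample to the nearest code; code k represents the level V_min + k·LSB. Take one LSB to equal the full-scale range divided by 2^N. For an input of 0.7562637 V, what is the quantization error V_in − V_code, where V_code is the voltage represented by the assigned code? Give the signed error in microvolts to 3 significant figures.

Span = 5.4 V. LSB = 5.4 V / 2^11 ≈ 2.637 mV.
(0.7562637 − (0)) / LSB = 0.7562637 × 2048/5.4 = 286.8200. Nearest integer: k = 287.
Reconstructed level: 0 + 287 × 5.4/2048 V = 0.7567382813 V.
e = 0.7562637 − (0.7567382813) = −475 µV.

−475 µV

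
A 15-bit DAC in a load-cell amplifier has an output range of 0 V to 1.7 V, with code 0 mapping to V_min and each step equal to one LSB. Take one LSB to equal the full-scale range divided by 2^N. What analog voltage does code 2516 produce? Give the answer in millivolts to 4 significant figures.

130.5 mV

V_FS = 1.7 V. LSB = 1.7 V / 2^15.
V_out = V_min + code × LSB = 0 V + 2516 × 1.7 V / 32768
      = 0 V + 0.130530 V = 0.130530 V.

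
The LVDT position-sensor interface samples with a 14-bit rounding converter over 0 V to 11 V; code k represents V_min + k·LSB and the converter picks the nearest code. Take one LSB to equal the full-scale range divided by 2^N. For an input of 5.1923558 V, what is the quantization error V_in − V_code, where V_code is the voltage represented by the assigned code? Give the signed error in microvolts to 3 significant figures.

−149 µV

Full-scale range = 11 V. LSB = 11 V / 2^14 ≈ 0.6714 mV.
(V_in − V_min)/LSB = (5.1923558 − (0)) × 16384/11 = 7733.7779 → nearest code k = 7734.
Reconstructed level: 0 + 7734 × 11/16384 V = 5.1925048828 V.
e = 5.1923558 − (5.1925048828) = −149 µV.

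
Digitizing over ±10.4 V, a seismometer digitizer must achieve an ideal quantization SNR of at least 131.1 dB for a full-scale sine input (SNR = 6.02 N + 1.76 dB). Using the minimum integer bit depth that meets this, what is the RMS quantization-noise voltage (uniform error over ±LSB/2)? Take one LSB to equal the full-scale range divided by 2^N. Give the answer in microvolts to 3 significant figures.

1.43 µV

Full-scale range = 10.4 V − (-10.4 V) = 20.8 V.
Required N = ⌈(131.1 − 1.76)/6.02⌉ = ⌈21.485⌉ = 22.
Step size = 20.8/4194304 V = 4.9591 µV.
RMS noise = LSB/√12 = 1.43 µV.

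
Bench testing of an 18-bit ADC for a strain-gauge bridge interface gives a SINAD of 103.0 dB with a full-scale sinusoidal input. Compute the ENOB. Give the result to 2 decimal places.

ENOB = (SINAD − 1.76) / 6.02 = (103.0 − 1.76) / 6.02 = 101.24 / 6.02 = 16.8173.

16.82 bits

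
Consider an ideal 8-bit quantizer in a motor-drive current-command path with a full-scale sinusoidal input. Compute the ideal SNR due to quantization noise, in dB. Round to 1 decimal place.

SNR = 6.02·8 + 1.76 = 49.92 dB.

49.9 dB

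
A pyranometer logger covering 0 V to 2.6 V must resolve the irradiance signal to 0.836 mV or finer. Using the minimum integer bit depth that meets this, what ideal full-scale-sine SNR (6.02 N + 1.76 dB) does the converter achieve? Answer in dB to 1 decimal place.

Full-scale range = 2.6 V.
Need 2^N ≥ 2.6 V / 0.836 mV = 3110 → N_min = 12.
6.02(12) + 1.76 = 74.00 dB.

74.0 dB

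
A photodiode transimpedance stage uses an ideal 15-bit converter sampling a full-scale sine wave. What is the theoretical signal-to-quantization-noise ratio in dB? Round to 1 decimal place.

SNR = 6.02·15 + 1.76 = 92.06 dB.

92.1 dB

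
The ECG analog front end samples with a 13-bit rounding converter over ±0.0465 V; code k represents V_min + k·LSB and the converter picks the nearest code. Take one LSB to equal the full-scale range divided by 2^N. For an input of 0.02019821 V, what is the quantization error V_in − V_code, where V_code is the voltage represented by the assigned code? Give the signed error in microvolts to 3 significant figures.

+2.04 µV

Range = 0.0465 − (-0.0465) = 0.093 V. LSB = 0.093 V / 2^13 ≈ 11.35 µV.
(V_in − V_min)/LSB = (0.02019821 − (-0.0465)) × 8192/0.093 = 5875.1800 → nearest code k = 5875.
V_code = V_min + k × range/2^13 = -0.0465 + 5875 × 0.093/8192 = 0.02019616699 V.
V_in − V_code = 0.02019821 − (0.02019616699) = +2.04 µV.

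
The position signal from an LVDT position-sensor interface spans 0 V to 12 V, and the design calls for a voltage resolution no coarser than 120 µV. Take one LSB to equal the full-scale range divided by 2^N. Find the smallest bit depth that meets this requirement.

Range is 12 V.
12 V / 120 µV = 100000. Since 2^16 = 65536 and 2^17 = 131072, N = 17.

17 bits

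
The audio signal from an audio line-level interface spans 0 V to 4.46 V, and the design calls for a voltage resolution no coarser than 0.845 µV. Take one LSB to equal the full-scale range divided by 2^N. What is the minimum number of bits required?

Full-scale range = 4.46 V.
Levels needed ≥ 4.46/0.845 µV = 5.278e6. 2^23 = 8388608 suffices, so N_min = 23.

23 bits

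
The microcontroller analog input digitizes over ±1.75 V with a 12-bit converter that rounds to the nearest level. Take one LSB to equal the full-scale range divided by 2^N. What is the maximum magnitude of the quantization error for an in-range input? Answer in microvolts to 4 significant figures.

427.2 µV

Span: 1.75 V − (-1.75 V) = 3.5 V.
Step size = 3.5/4096 V = 0.854492 mV.
A rounding quantizer has |error| ≤ LSB/2 = 427.2 µV.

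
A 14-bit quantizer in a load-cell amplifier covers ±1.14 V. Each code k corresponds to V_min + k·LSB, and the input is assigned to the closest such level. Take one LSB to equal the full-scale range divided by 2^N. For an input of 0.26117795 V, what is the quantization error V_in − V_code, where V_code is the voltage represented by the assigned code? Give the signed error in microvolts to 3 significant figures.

Span: 1.14 V − (-1.14 V) = 2.28 V. LSB = 2.28 V / 2^14 ≈ 139.2 µV.
(0.26117795 − (-1.14)) / LSB = 1.40117795 × 16384/2.28 = 10068.8156. Nearest integer: k = 10069.
Reconstructed level: -1.14 + 10069 × 2.28/16384 V = 0.26120361328 V.
e = 0.26117795 − (0.26120361328) = −25.7 µV.

−25.7 µV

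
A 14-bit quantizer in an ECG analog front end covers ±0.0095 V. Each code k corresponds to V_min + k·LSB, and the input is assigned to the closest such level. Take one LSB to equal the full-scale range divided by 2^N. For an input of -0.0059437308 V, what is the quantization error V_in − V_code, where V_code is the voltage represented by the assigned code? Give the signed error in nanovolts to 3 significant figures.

The full-scale span is 0.0095 − (-0.0095) = 0.019 V. LSB = 0.019 V / 2^14 ≈ 1.160 µV.
(V_in − V_min)/LSB = (-0.0059437308 − (-0.0095)) × 16384/0.019 = 3066.6271 → nearest code k = 3067.
V_code = -0.0095 + (3067/16384) × 0.019 = -0.0059432983398 V.
e = -0.0059437308 − (-0.0059432983398) = −432 nV.

−432 nV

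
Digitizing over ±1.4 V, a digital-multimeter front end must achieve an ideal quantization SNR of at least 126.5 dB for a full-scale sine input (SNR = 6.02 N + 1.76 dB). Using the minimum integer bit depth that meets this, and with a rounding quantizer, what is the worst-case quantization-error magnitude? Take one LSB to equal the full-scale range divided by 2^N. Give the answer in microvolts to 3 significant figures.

Range = 1.4 − (-1.4) = 2.8 V.
N ≥ (126.5 − 1.76)/6.02 = 20.721 → N_min = 21.
One LSB is 2.8 V / 2097152 = 1.3351 µV.
Half an LSB is 0.668 µV.

0.668 µV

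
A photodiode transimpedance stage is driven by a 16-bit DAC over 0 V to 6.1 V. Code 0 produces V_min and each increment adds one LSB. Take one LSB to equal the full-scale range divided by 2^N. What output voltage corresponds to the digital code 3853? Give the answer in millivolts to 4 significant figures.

358.6 mV

Full-scale range = 6.1 V. LSB = 6.1 V / 2^16.
Output = V_min + (3853/65536) × range = 0 + 0.0587921 × 6.1 V
      = 0 + 0.358632 = 0.358632 V.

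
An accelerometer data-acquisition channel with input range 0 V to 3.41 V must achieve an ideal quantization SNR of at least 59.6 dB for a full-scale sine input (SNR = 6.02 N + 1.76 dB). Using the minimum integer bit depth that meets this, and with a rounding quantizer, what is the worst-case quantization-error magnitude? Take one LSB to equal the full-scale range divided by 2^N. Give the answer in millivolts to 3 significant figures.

Range is 3.41 V.
Required N = ⌈(59.6 − 1.76)/6.02⌉ = ⌈9.608⌉ = 10.
LSB = 3.41 V ÷ 2^10 = 3.41/1024 V = 3.3301 mV.
Half an LSB is 1.67 mV.

1.67 mV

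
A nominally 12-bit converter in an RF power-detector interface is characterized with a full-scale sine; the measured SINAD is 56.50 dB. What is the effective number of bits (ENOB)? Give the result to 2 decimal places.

ENOB = (SINAD − 1.76) / 6.02 = (56.50 − 1.76) / 6.02 = 54.74 / 6.02 = 9.0930.

9.09 bits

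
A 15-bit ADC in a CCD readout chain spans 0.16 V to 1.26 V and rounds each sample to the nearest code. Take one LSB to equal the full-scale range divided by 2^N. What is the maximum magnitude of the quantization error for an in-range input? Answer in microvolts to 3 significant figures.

Span: 1.26 V − (0.16 V) = 1.1 V.
Step size = 1.1/32768 V = 33.569 µV.
|e|_max = LSB/2 = 16.8 µV.

16.8 µV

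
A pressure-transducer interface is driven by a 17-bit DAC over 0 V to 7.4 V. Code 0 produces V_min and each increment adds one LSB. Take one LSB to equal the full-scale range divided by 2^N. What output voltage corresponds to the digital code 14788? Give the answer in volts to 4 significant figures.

V_FS = 7.4 V. LSB = 7.4 V / 2^17.
V_out = V_min + code × LSB = 0 V + 14788 × 7.4 V / 131072
      = 0 + 0.834894 = 0.834894 V.

0.8349 V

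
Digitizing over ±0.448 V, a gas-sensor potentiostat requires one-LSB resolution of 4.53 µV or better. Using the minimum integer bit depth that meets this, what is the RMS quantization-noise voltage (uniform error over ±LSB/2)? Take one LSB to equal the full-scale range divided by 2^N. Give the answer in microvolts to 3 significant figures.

Range = 0.448 − (-0.448) = 0.896 V.
Required number of levels: 0.896/4.53 µV = 197790; smallest N with 2^N ≥ that is 18.
LSB = 0.896 V ÷ 2^18 = 0.896/262144 V = 3.4180 µV.
RMS noise = LSB/√12 = 0.987 µV.

0.987 µV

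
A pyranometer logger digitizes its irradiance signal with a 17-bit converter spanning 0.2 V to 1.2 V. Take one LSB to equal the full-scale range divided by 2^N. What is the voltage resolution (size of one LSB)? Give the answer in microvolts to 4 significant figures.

The full-scale span is 1.2 − (0.2) = 1 V.
There are 2^17 = 131072 steps.
One LSB is 1 V / 131072 = 7.629 µV.

7.629 µV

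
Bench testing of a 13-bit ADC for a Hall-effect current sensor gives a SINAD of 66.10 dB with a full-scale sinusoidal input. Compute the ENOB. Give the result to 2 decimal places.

Inverting SNR = 6.02 N + 1.76: N_eff = (66.10 − 1.76)/6.02 = 10.6877.

10.69 bits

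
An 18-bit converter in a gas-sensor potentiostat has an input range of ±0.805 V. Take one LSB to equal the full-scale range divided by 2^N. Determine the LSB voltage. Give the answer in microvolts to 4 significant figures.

Span: 0.805 V − (-0.805 V) = 1.61 V.
Number of codes = 2^18 = 262144.
One LSB is 1.61 V / 262144 = 6.142 µV.

6.142 µV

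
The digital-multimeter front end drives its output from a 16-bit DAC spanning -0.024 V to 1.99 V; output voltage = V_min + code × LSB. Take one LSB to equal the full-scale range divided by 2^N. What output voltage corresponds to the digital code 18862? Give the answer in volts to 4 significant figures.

0.5557 V

Full-scale range = 1.99 V − (-0.024 V) = 2.014 V. LSB = 2.014 V / 2^16.
V_out = V_min + code × LSB = -0.024 V + 18862 × 2.014 V / 65536
      = -0.024 + 0.579652 = 0.555652 V.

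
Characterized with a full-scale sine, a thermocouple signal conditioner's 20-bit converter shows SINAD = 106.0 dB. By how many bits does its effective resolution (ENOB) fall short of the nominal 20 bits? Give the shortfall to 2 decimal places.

N_eff = (106.0 − 1.76)/6.02 = 17.3156 bits.
Lost resolution: 20 − 17.3156 = 2.6844 bits.

2.68 bits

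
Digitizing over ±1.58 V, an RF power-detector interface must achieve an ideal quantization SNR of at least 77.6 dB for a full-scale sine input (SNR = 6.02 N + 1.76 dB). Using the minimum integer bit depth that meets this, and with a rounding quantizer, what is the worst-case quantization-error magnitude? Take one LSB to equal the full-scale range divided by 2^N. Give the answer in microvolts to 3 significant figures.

Full-scale range = 1.58 V − (-1.58 V) = 3.16 V.
Required N = ⌈(77.6 − 1.76)/6.02⌉ = ⌈12.598⌉ = 13.
LSB = 3.16 V / 2^13 = 385.74 µV.
Max error for round-to-nearest is LSB/2 = 193 µV.

193 µV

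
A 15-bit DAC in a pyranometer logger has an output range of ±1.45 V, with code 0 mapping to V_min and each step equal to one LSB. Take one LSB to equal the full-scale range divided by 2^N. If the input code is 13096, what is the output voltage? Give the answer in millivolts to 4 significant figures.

-291.0 mV

Full-scale range = 1.45 V − (-1.45 V) = 2.9 V. LSB = 2.9 V / 2^15.
V_out = -1.45 + 13096 × (2.9/32768) V
      = -1.45 + 1.15901 = -0.290991 V.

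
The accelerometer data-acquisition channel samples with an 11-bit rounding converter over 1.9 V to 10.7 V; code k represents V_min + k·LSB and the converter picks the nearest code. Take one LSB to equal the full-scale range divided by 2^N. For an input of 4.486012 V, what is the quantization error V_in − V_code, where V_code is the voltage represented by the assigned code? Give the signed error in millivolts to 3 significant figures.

−0.707 mV

The full-scale span is 10.7 − (1.9) = 8.8 V. LSB = 8.8 V / 2^11 ≈ 4.297 mV.
(V_in − V_min)/LSB = (4.486012 − (1.9)) × 2048/8.8 = 601.8355 → nearest code k = 602.
Reconstructed level: 1.9 + 602 × 8.8/2048 V = 4.486718750 V.
e = 4.486012 − (4.486718750) = −0.707 mV.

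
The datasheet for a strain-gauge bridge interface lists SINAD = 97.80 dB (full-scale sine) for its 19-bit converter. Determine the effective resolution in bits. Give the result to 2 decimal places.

(97.80 − 1.76) / 6.02 = 96.04/6.02 = 15.9535 effective bits.

15.95 bits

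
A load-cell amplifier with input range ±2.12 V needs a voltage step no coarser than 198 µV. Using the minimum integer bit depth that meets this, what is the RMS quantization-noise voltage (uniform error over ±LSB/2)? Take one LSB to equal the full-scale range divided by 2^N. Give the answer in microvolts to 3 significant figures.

Full-scale range = 2.12 V − (-2.12 V) = 4.24 V.
4.24 V / 198 µV = 21410. Since 2^14 = 16384 and 2^15 = 32768, N = 15.
LSB = 4.24 V ÷ 2^15 = 4.24/32768 V = 129.39 µV.
V_rms = LSB/√12 = 37.4 µV.

37.4 µV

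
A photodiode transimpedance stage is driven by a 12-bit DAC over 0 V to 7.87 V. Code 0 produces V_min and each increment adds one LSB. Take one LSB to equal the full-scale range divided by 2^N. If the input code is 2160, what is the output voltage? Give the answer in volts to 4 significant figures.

4.150 V

Full-scale range = 7.87 V. LSB = 7.87 V / 2^12.
Output = V_min + (2160/4096) × range = 0 + 0.527344 × 7.87 V
      = 0 V + 4.15020 V = 4.15020 V.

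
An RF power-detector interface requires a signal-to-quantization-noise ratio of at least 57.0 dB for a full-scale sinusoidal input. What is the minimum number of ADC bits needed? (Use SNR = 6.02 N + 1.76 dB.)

10 bits

Required N = ⌈(57.0 − 1.76)/6.02⌉ = ⌈9.176⌉ = 10.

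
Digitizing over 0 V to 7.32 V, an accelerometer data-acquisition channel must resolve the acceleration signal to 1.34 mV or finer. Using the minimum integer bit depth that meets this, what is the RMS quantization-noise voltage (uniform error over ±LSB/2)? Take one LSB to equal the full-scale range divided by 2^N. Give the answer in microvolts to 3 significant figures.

V_FS = 7.32 V.
Need 2^N ≥ 7.32 V / 1.34 mV = 5463 → N_min = 13.
LSB = 7.32 V / 2^13 = 0.89355 mV.
RMS noise = LSB/√12 = 258 µV.

258 µV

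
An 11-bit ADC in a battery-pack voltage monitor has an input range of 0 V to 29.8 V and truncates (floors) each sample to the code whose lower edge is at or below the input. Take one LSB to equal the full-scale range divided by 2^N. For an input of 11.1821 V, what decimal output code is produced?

768

V_FS = 29.8 V. LSB = 29.8 V / 2^11 ≈ 14.55 mV.
(V_in − V_min) × 2^11/range = (11.1821 − (0)) × 2048/29.8 = 768.488.
Floor → code = 768.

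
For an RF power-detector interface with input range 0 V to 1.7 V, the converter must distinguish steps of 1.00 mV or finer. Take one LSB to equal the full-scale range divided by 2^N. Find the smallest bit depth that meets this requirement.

Span = 1.7 V.
Need 2^N ≥ 1.7 V / 1.00 mV = 1700 → N_min = 11.

11 bits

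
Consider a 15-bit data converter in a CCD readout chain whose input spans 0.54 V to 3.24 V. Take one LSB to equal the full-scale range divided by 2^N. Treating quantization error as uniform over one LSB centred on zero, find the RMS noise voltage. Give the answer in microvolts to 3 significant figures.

Span: 3.24 V − (0.54 V) = 2.7 V.
LSB = 2.7 V ÷ 2^15 = 2.7/32768 V = 82.397 µV.
For a uniform distribution on [−LSB/2, +LSB/2], V_rms = LSB/√12 = 82.397 µV/3.4641 = 23.8 µV.

23.8 µV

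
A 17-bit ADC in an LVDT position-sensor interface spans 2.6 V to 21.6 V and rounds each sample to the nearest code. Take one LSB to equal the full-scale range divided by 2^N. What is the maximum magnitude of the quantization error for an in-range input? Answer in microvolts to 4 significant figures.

Full-scale range = 21.6 V − (2.6 V) = 19 V.
One LSB is 19 V / 131072 = 144.958 µV.
|e|_max = LSB/2 = 72.48 µV.

72.48 µV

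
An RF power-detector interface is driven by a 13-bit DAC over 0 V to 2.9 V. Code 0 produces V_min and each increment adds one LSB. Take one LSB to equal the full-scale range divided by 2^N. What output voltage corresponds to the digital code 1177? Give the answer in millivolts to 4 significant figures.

416.7 mV

Span = 2.9 V. LSB = 2.9 V / 2^13.
V_out = 0 + 1177 × (2.9/8192) V
      = 0 V + 0.416663 V = 0.416663 V.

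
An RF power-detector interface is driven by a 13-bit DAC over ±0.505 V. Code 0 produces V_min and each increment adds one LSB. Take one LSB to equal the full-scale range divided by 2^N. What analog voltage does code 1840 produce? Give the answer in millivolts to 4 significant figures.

-278.1 mV

Span: 0.505 V − (-0.505 V) = 1.01 V. LSB = 1.01 V / 2^13.
Output = V_min + (1840/8192) × range = -0.505 + 0.224609 × 1.01 V
      = -0.505 V + 0.226855 V = -0.278145 V.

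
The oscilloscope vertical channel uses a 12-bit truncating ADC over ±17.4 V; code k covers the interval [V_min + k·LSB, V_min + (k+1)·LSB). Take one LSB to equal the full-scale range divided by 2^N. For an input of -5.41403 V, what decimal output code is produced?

Span: 17.4 V − (-17.4 V) = 34.8 V. LSB = 34.8 V / 2^12 ≈ 8.496 mV.
code = ⌊(V_in − V_min)/LSB⌋ = ⌊(V_in − V_min) × 2^12 / range⌋
     = ⌊(-5.41403 − (-17.4)) × 4096 / 34.8⌋ = ⌊11.98597 × 4096/34.8⌋
     = ⌊1410.762⌋ = 1410.

1410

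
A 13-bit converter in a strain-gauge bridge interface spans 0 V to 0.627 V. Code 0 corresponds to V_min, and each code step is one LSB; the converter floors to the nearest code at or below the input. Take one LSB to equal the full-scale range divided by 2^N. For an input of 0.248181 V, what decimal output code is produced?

V_FS = 0.627 V. LSB = 0.627 V / 2^13 ≈ 76.54 µV.
(V_in − V_min) × 2^13/range = (0.248181 − (0)) × 8192/0.627 = 3242.582.
Floor → code = 3242.

3242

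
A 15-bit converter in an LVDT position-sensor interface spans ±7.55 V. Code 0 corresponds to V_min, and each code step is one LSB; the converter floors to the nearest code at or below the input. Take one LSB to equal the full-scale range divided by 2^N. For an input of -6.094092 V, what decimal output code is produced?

3159

Range = 7.55 − (-7.55) = 15.1 V. LSB = 15.1 V / 2^15 ≈ 460.8 µV.
V_in − V_min = -6.094092 − (-7.55) = 1.455908 V.
Divide by LSB: 1.455908 × 32768/15.1 = 3159.4168.
Truncating gives code 3159.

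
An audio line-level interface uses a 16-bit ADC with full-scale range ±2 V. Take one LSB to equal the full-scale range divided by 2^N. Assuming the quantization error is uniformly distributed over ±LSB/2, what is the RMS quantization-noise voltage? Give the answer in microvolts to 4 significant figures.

17.62 µV

Span: 2 V − (-2 V) = 4 V.
LSB = 4 V ÷ 2^16 = 4/65536 V = 61.0352 µV.
RMS of a uniform error over width LSB is LSB/√12 = 17.62 µV.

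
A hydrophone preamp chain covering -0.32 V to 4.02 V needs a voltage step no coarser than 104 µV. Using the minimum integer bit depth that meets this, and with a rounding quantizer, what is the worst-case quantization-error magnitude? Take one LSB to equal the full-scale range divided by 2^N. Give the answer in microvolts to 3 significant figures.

33.1 µV

The full-scale span is 4.02 − (-0.32) = 4.34 V.
Levels needed ≥ 4.34/104 µV = 41730. 2^16 = 65536 suffices, so N_min = 16.
Step size = 4.34/65536 V = 66.223 µV.
|e|_max = LSB/2 = 33.1 µV.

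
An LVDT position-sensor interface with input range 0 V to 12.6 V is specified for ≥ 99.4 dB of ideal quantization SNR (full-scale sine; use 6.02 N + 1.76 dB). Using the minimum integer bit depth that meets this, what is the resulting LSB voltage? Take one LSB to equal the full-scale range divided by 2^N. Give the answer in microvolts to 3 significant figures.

96.1 µV

Full-scale range = 12.6 V.
6.02 N + 1.76 ≥ 99.4 gives N ≥ 16.219, so the minimum integer is 17.
One LSB is 12.6 V / 131072 = 96.1 µV.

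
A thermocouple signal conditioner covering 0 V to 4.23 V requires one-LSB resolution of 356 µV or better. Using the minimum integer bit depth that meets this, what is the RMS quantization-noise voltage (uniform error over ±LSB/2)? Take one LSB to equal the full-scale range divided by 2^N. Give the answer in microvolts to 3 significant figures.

74.5 µV

V_FS = 4.23 V.
Required number of levels: 4.23/356 µV = 11882; smallest N with 2^N ≥ that is 14.
LSB = 4.23 V / 2^14 = 258.18 µV.
V_rms = LSB/√12 = 74.5 µV.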